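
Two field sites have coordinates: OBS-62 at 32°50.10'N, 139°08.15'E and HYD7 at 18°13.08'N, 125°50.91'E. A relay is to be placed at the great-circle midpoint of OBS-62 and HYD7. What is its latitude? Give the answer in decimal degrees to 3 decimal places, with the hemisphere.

25.676°N

OBS-62: φ = +32.83500°, λ = +139.13583°
HYD7: φ = +18.21800°, λ = +125.84850°
Bx = cos φ₂ cos Δλ = 0.924445,  By = cos φ₂ sin Δλ = -0.218314
φₘ = atan2(sin φ₁ + sin φ₂, √((cos φ₁ + Bx)² + By²)) = 25.67637°
λₘ = λ₁ + atan2(By, cos φ₁ + Bx) = 132.08344°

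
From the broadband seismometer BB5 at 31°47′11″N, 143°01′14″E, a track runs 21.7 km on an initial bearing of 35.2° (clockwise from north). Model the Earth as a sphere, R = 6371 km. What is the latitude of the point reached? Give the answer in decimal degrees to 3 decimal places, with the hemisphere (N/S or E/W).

31.946°N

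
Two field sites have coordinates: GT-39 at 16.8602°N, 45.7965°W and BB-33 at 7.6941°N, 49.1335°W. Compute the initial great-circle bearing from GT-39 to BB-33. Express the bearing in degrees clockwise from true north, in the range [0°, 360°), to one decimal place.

Δλ = -3.3370°
y = sin Δλ · cos φ₂ = -0.057685
x = cos φ₁ sin φ₂ − sin φ₁ cos φ₂ cos Δλ = -0.158810
θ = atan2(y, x) = -160.0374° → 199.9626° (mod 360°)

200.0°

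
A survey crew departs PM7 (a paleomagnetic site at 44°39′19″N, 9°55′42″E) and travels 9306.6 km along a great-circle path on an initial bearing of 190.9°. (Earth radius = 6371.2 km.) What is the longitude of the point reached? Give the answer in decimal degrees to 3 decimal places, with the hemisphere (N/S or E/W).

3.890°W

PM7: φ = +44.65528°, λ = +9.92833°
δ = d/R = 9306.6/6371.2 = 1.460730 rad
φ₂ = arcsin(sin φ₁ cos δ + cos φ₁ sin δ cos θ)
   = arcsin(0.70284·0.10984 + 0.71135·0.99395·-0.98196) = -38.10355°
λ₂ = λ₁ + atan2(sin θ sin δ cos φ₁, cos δ − sin φ₁ sin φ₂) = -3.89041°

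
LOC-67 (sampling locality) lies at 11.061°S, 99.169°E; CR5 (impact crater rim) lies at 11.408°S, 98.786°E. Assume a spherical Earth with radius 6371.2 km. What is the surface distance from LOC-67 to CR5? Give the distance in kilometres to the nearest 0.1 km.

56.9 km

Δφ = -0.3470°,  Δλ = -0.3830°
a = sin²(Δφ/2) + cos φ₁ cos φ₂ sin²(Δλ/2) = 0.000020
c = 2·arcsin(√a) = 0.008926 rad = 0.5114°
d = R·c = 6371.2 × 0.008926 = 56.9 km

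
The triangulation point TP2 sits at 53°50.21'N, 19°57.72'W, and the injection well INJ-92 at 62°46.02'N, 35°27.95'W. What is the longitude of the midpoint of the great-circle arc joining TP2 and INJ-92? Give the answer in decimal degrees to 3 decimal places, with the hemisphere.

26.728°W

TP2: φ = +53.83683°, λ = -19.96200°
INJ-92: φ = +62.76700°, λ = -35.46583°
Bx = cos φ₂ cos Δλ = 0.440959,  By = cos φ₂ sin Δλ = -0.122320
φₘ = atan2(sin φ₁ + sin φ₂, √((cos φ₁ + Bx)² + By²)) = 58.53281°
λₘ = λ₁ + atan2(By, cos φ₁ + Bx) = -26.72779°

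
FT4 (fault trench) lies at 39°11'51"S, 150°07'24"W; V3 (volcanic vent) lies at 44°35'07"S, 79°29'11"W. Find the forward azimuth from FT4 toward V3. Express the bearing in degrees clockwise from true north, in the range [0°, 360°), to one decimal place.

FT4: φ = -39.19750°, λ = -150.12333°
V3: φ = -44.58528°, λ = -79.48639°
Δλ = 70.6369°
y = sin Δλ · cos φ₂ = 0.671922
x = cos φ₁ sin φ₂ − sin φ₁ cos φ₂ cos Δλ = -0.394772
θ = atan2(y, x) = 120.4353° → 120.4353° (mod 360°)

120.4°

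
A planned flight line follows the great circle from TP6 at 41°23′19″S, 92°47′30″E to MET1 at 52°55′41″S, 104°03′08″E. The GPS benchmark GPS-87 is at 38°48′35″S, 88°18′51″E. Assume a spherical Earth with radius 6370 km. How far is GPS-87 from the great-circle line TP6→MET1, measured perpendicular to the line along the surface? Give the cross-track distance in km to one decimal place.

TP6: φ = -41.38861°, λ = +92.79167°
MET1: φ = -52.92806°, λ = +104.05222°
GPS-87: φ = -38.80972°, λ = +88.31417°
δ₁₃ = central angle TP6→GPS-87 = 0.074810 rad  (haversine)
θ₁₃ = bearing TP6→GPS-87 = 305.519°,  θ₁₂ = bearing TP6→MET1 = 150.460°
dₓₜ = R·arcsin(sin δ₁₃ · sin(θ₁₃ − θ₁₂)) = 6370·arcsin(0.07474·sin(155.060°)) = 200.791 km
|dₓₜ| = 200.791 km

200.8 km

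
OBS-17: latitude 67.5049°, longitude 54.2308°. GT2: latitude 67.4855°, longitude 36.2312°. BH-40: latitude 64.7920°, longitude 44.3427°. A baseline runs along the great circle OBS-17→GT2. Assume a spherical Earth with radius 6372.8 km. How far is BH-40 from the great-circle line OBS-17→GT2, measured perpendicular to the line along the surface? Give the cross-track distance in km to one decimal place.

328.0 km

δ₁₃ = central angle OBS-17→BH-40 = 0.084185 rad  (haversine)
θ₁₃ = bearing OBS-17→BH-40 = 240.437°,  θ₁₂ = bearing OBS-17→GT2 = 278.164°
dₓₜ = R·arcsin(sin δ₁₃ · sin(θ₁₃ − θ₁₂)) = 6372.8·arcsin(0.08409·sin(-37.727°)) = -328.039 km
|dₓₜ| = 328.039 km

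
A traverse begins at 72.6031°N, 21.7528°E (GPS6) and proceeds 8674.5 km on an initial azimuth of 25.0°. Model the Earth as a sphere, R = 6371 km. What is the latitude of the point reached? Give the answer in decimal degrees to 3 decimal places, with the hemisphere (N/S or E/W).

δ = d/R = 8674.5/6371 = 1.361560 rad
φ₂ = arcsin(sin φ₁ cos δ + cos φ₁ sin δ cos θ)
   = arcsin(0.95426·0.20771 + 0.29899·0.97819·0.90631) = 27.59880°
λ₂ = λ₁ + atan2(sin θ sin δ cos φ₁, cos δ − sin φ₁ sin φ₂) = 173.94674°

27.599°N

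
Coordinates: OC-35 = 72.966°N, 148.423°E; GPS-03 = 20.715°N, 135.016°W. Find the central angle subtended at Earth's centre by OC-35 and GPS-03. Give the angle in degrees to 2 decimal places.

Δφ = -52.2510°,  Δλ = 76.5610°
a = sin²(Δφ/2) + cos φ₁ cos φ₂ sin²(Δλ/2) = 0.299058
c = 2·arcsin(√a) = 1.157224 rad = 66.3041°

66.30°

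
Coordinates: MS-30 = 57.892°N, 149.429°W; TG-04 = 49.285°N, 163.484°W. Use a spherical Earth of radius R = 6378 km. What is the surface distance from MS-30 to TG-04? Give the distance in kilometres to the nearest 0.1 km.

1329.3 km

Δφ = -8.6070°,  Δλ = -14.0550°
a = sin²(Δφ/2) + cos φ₁ cos φ₂ sin²(Δλ/2) = 0.010821
c = 2·arcsin(√a) = 0.208421 rad = 11.9417°
d = R·c = 6378 × 0.208421 = 1329.3 km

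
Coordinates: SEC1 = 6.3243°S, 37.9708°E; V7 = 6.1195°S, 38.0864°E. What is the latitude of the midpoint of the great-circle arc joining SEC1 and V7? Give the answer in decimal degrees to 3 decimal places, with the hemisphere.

Bx = cos φ₂ cos Δλ = 0.994300,  By = cos φ₂ sin Δλ = 0.002006
φₘ = atan2(sin φ₁ + sin φ₂, √((cos φ₁ + Bx)² + By²)) = -6.22190°
λₘ = λ₁ + atan2(By, cos φ₁ + Bx) = 38.02861°

6.222°S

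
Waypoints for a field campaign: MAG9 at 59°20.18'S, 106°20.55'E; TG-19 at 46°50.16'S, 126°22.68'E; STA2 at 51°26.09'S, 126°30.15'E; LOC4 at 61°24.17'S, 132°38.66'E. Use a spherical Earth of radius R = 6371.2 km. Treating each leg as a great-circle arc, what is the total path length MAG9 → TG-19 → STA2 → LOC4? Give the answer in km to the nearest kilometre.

3596 km

MAG9: φ = -59.33633°, λ = +106.34250°
TG-19: φ = -46.83600°, λ = +126.37800°
STA2: φ = -51.43483°, λ = +126.50250°
LOC4: φ = -61.40283°, λ = +132.64433°
MAG9→TG-19: c = 0.300527 rad, d = 1914.72 km
TG-19→STA2: c = 0.080277 rad, d = 511.46 km
STA2→LOC4: c = 0.183605 rad, d = 1169.79 km
Total = 1914.72 + 511.46 + 1169.79 = 3595.97 km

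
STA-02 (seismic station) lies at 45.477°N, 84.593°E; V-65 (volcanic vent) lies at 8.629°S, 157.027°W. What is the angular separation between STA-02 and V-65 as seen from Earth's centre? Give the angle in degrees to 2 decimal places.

115.88°

Δφ = -54.1060°,  Δλ = 118.3800°
a = sin²(Δφ/2) + cos φ₁ cos φ₂ sin²(Δλ/2) = 0.718244
c = 2·arcsin(√a) = 2.022488 rad = 115.8800°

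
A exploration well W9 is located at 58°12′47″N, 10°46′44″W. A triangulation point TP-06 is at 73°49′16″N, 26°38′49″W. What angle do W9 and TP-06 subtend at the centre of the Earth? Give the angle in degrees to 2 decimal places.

16.76°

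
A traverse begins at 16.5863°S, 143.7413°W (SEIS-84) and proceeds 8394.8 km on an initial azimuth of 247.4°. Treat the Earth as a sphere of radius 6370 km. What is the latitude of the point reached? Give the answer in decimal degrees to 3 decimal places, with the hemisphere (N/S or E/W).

δ = d/R = 8394.8/6370 = 1.317865 rad
φ₂ = arcsin(sin φ₁ cos δ + cos φ₁ sin δ cos θ)
   = arcsin(-0.28546·0.25024 + 0.95839·0.96818·-0.38430) = -25.34203°
λ₂ = λ₁ + atan2(sin θ sin δ cos φ₁, cos δ − sin φ₁ sin φ₂) = 134.76093°

25.342°S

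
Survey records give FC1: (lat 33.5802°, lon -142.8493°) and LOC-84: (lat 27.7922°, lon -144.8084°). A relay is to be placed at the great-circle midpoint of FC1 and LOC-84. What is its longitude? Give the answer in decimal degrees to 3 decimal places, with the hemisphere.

Bx = cos φ₂ cos Δλ = 0.884127,  By = cos φ₂ sin Δλ = -0.030243
φₘ = atan2(sin φ₁ + sin φ₂, √((cos φ₁ + Bx)² + By²)) = 30.68987°
λₘ = λ₁ + atan2(By, cos φ₁ + Bx) = -143.85824°

143.858°W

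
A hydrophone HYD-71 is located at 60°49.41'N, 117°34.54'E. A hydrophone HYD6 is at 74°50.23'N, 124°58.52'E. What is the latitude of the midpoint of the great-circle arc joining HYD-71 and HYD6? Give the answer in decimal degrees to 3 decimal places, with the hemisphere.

67.868°N

HYD-71: φ = +60.82350°, λ = +117.57567°
HYD6: φ = +74.83717°, λ = +124.97533°
Bx = cos φ₂ cos Δλ = 0.259385,  By = cos φ₂ sin Δλ = 0.033687
φₘ = atan2(sin φ₁ + sin φ₂, √((cos φ₁ + Bx)² + By²)) = 67.86827°
λₘ = λ₁ + atan2(By, cos φ₁ + Bx) = 120.15812°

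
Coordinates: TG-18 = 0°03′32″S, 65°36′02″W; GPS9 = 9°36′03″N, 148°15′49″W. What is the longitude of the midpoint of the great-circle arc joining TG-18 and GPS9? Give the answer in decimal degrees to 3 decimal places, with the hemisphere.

TG-18: φ = -0.05889°, λ = -65.60056°
GPS9: φ = +9.60083°, λ = -148.26361°
Bx = cos φ₂ cos Δλ = 0.125915,  By = cos φ₂ sin Δλ = -0.977921
φₘ = atan2(sin φ₁ + sin φ₂, √((cos φ₁ + Bx)² + By²)) = 6.34224°
λₘ = λ₁ + atan2(By, cos φ₁ + Bx) = -106.57671°

106.577°W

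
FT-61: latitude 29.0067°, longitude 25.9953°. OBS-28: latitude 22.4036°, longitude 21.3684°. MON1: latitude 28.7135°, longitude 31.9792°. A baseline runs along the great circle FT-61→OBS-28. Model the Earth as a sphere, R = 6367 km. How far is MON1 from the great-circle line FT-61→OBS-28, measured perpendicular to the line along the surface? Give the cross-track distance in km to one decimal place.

δ₁₃ = central angle FT-61→MON1 = 0.091601 rad  (haversine)
θ₁₃ = bearing FT-61→MON1 = 91.754°,  θ₁₂ = bearing FT-61→OBS-28 = 213.301°
dₓₜ = R·arcsin(sin δ₁₃ · sin(θ₁₃ − θ₁₂)) = 6367·arcsin(0.09147·sin(-121.547°)) = -496.838 km
|dₓₜ| = 496.838 km

496.8 km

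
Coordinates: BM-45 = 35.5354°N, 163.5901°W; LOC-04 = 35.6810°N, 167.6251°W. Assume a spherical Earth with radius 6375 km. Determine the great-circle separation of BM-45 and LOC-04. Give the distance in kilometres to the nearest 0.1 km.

Δφ = 0.1456°,  Δλ = -4.0350°
a = sin²(Δφ/2) + cos φ₁ cos φ₂ sin²(Δλ/2) = 0.000821
c = 2·arcsin(√a) = 0.057308 rad = 3.2835°
d = R·c = 6375 × 0.057308 = 365.3 km

365.3 km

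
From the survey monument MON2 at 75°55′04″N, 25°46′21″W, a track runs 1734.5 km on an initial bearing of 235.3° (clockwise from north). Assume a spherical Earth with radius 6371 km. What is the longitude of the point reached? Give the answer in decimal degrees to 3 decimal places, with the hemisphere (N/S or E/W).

MON2: φ = +75.91778°, λ = -25.77250°
δ = d/R = 1734.5/6371 = 0.272249 rad
φ₂ = arcsin(sin φ₁ cos δ + cos φ₁ sin δ cos θ)
   = arcsin(0.96995·0.96317 + 0.24331·0.26890·-0.56928) = 63.76348°
λ₂ = λ₁ + atan2(sin θ sin δ cos φ₁, cos δ − sin φ₁ sin φ₂) = -55.77767°

55.778°W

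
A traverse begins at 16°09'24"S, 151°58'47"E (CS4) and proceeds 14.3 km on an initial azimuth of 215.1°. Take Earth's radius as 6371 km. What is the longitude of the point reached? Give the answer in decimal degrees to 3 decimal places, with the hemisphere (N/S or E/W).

151.903°E

CS4: φ = -16.15667°, λ = +151.97972°
δ = d/R = 14.3/6371 = 0.002245 rad
φ₂ = arcsin(sin φ₁ cos δ + cos φ₁ sin δ cos θ)
   = arcsin(-0.27826·1.00000 + 0.96050·0.00224·-0.81815) = -16.26187°
λ₂ = λ₁ + atan2(sin θ sin δ cos φ₁, cos δ − sin φ₁ sin φ₂) = 151.90269°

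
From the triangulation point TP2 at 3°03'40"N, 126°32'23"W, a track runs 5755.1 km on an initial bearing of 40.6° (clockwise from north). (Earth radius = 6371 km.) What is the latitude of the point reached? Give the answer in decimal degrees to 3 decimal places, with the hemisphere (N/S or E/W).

38.942°N

TP2: φ = +3.06111°, λ = -126.53972°
δ = d/R = 5755.1/6371 = 0.903328 rad
φ₂ = arcsin(sin φ₁ cos δ + cos φ₁ sin δ cos θ)
   = arcsin(0.05340·0.61900 + 0.99857·0.78539·0.75927) = 38.94170°
λ₂ = λ₁ + atan2(sin θ sin δ cos φ₁, cos δ − sin φ₁ sin φ₂) = -85.45780°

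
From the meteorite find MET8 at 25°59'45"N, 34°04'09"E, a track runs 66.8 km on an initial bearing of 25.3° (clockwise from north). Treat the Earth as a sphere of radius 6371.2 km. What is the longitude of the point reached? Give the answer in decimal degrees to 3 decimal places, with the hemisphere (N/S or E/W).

34.356°E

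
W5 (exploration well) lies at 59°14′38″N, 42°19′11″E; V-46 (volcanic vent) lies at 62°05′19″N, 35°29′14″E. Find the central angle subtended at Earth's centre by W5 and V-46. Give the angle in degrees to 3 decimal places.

W5: φ = +59.24389°, λ = +42.31972°
V-46: φ = +62.08861°, λ = +35.48722°
Δφ = 2.8447°,  Δλ = -6.8325°
a = sin²(Δφ/2) + cos φ₁ cos φ₂ sin²(Δλ/2) = 0.001466
c = 2·arcsin(√a) = 0.076600 rad = 4.3889°

4.389°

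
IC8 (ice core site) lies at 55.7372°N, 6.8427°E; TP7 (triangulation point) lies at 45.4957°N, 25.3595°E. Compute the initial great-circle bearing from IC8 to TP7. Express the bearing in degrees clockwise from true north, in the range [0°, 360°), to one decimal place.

Δλ = 18.5168°
y = sin Δλ · cos φ₂ = 0.222614
x = cos φ₁ sin φ₂ − sin φ₁ cos φ₂ cos Δλ = -0.147806
θ = atan2(y, x) = 123.5826° → 123.5826° (mod 360°)

123.6°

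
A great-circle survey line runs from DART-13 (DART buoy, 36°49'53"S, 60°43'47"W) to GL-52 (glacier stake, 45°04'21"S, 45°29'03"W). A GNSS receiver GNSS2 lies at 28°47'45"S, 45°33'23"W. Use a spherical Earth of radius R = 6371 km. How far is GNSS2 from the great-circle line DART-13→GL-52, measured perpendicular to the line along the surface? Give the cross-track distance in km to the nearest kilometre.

1552 km

DART-13: φ = -36.83139°, λ = -60.72972°
GL-52: φ = -45.07250°, λ = -45.48417°
GNSS2: φ = -28.79583°, λ = -45.55639°
δ₁₃ = central angle DART-13→GNSS2 = 0.262560 rad  (haversine)
θ₁₃ = bearing DART-13→GNSS2 = 62.095°,  θ₁₂ = bearing DART-13→GL-52 = 130.434°
dₓₜ = R·arcsin(sin δ₁₃ · sin(θ₁₃ − θ₁₂)) = 6371·arcsin(0.25955·sin(-68.340°)) = -1552.160 km
|dₓₜ| = 1552.160 km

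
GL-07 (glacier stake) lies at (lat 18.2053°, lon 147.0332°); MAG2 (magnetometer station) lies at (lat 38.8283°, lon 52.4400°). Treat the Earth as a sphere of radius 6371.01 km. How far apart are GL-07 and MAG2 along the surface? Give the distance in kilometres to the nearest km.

9134 km

Δφ = 20.6230°,  Δλ = -94.5932°
a = sin²(Δφ/2) + cos φ₁ cos φ₂ sin²(Δλ/2) = 0.431688
c = 2·arcsin(√a) = 1.433744 rad = 82.1475°
d = R·c = 6371.01 × 1.433744 = 9134.4 km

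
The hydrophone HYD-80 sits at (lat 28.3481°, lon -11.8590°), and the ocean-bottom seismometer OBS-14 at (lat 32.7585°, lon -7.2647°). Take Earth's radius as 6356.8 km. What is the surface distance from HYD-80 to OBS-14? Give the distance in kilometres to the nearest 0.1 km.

Δφ = 4.4104°,  Δλ = 4.5943°
a = sin²(Δφ/2) + cos φ₁ cos φ₂ sin²(Δλ/2) = 0.002670
c = 2·arcsin(√a) = 0.103383 rad = 5.9234°
d = R·c = 6356.8 × 0.103383 = 657.2 km

657.2 km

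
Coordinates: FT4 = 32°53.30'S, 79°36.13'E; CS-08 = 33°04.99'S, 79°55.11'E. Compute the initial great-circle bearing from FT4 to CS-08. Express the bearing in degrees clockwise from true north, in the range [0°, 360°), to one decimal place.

FT4: φ = -32.88833°, λ = +79.60217°
CS-08: φ = -33.08317°, λ = +79.91850°
Δλ = 0.3163°
y = sin Δλ · cos φ₂ = 0.004626
x = cos φ₁ sin φ₂ − sin φ₁ cos φ₂ cos Δλ = -0.003407
θ = atan2(y, x) = 126.3748° → 126.3748° (mod 360°)

126.4°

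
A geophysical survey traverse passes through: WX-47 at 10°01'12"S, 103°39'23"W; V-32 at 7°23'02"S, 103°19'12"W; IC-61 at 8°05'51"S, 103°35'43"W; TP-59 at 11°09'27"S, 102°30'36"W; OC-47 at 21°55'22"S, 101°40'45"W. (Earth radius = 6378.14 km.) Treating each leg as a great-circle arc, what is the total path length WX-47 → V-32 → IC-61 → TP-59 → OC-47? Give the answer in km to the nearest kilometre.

1943 km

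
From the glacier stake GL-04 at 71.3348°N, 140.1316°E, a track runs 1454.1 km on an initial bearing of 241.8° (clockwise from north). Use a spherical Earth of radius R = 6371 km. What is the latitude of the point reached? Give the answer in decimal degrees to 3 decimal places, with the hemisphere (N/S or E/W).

δ = d/R = 1454.1/6371 = 0.228237 rad
φ₂ = arcsin(sin φ₁ cos δ + cos φ₁ sin δ cos θ)
   = arcsin(0.94740·0.97407 + 0.32004·0.22626·-0.47255) = 62.69999°
λ₂ = λ₁ + atan2(sin θ sin δ cos φ₁, cos δ − sin φ₁ sin φ₂) = 114.36130°

62.700°N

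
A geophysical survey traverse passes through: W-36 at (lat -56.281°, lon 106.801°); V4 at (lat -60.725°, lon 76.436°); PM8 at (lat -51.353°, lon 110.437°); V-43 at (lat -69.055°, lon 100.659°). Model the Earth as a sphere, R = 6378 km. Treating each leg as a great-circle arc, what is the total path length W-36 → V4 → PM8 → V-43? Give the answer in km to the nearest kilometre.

W-36→V4: c = 0.284664 rad, d = 1815.59 km
V4→PM8: c = 0.364118 rad, d = 2322.34 km
PM8→V-43: c = 0.319452 rad, d = 2037.46 km
Total = 1815.59 + 2322.34 + 2037.46 = 6175.39 km

6175 km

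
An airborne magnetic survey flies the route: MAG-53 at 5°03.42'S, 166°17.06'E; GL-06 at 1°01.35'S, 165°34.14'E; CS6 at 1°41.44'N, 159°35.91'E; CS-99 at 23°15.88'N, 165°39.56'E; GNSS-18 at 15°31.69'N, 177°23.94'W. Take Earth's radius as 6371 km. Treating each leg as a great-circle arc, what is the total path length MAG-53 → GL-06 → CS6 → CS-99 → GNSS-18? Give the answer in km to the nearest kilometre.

5643 km

MAG-53: φ = -5.05700°, λ = +166.28433°
GL-06: φ = -1.02250°, λ = +165.56900°
CS6: φ = +1.69067°, λ = +159.59850°
CS-99: φ = +23.26467°, λ = +165.65933°
GNSS-18: φ = +15.52817°, λ = -177.39900°
MAG-53→GL-06: c = 0.071510 rad, d = 455.59 km
GL-06→CS6: c = 0.114449 rad, d = 729.16 km
CS6→CS-99: c = 0.390259 rad, d = 2486.34 km
CS-99→GNSS-18: c = 0.309508 rad, d = 1971.88 km
Total = 455.59 + 729.16 + 2486.34 + 1971.88 = 5642.96 km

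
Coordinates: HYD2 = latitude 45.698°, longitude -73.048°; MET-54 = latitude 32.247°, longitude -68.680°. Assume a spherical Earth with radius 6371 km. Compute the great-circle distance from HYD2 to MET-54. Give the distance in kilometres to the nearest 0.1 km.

1542.0 km

Δφ = -13.4510°,  Δλ = 4.3680°
a = sin²(Δφ/2) + cos φ₁ cos φ₂ sin²(Δλ/2) = 0.014573
c = 2·arcsin(√a) = 0.242030 rad = 13.8673°
d = R·c = 6371 × 0.242030 = 1542.0 km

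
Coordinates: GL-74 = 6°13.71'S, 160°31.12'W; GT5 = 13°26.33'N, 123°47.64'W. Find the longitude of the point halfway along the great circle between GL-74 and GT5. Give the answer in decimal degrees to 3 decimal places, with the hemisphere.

142.364°W

GL-74: φ = -6.22850°, λ = -160.51867°
GT5: φ = +13.43883°, λ = -123.79400°
Bx = cos φ₂ cos Δλ = 0.779572,  By = cos φ₂ sin Δλ = 0.581597
φₘ = atan2(sin φ₁ + sin φ₂, √((cos φ₁ + Bx)² + By²)) = 3.79800°
λₘ = λ₁ + atan2(By, cos φ₁ + Bx) = -142.36403°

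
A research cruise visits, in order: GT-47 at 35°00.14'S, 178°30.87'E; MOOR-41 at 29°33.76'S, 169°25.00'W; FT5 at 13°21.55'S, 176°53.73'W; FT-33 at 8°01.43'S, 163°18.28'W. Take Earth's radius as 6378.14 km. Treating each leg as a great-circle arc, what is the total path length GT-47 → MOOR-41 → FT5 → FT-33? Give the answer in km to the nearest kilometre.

4848 km

GT-47: φ = -35.00233°, λ = +178.51450°
MOOR-41: φ = -29.56267°, λ = -169.41667°
FT5: φ = -13.35917°, λ = -176.89550°
FT-33: φ = -8.02383°, λ = -163.30467°
GT-47→MOOR-41: c = 0.201595 rad, d = 1285.80 km
MOOR-41→FT5: c = 0.307552 rad, d = 1961.61 km
FT5→FT-33: c = 0.250895 rad, d = 1600.24 km
Total = 1285.80 + 1961.61 + 1600.24 = 4847.66 km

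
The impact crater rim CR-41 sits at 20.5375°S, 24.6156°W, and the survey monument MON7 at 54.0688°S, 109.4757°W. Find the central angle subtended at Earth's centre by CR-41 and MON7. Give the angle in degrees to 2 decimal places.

Δφ = -33.5313°,  Δλ = -84.8601°
a = sin²(Δφ/2) + cos φ₁ cos φ₂ sin²(Δλ/2) = 0.333351
c = 2·arcsin(√a) = 1.230998 rad = 70.5310°

70.53°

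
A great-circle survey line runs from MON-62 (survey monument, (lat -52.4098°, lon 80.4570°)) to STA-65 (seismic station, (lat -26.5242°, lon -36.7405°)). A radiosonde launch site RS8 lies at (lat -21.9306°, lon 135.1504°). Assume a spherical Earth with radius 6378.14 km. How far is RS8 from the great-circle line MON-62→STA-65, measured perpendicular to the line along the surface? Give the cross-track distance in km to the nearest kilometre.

1919 km

δ₁₃ = central angle MON-62→RS8 = 0.898237 rad  (haversine)
θ₁₃ = bearing MON-62→RS8 = 75.414°,  θ₁₂ = bearing MON-62→STA-65 = 233.148°
dₓₜ = R·arcsin(sin δ₁₃ · sin(θ₁₃ − θ₁₂)) = 6378.14·arcsin(0.78223·sin(-157.735°)) = -1919.189 km
|dₓₜ| = 1919.189 km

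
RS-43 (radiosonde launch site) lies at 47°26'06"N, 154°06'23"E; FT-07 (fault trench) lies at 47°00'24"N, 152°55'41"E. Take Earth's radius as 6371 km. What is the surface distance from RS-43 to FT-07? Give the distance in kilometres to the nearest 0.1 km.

100.9 km

RS-43: φ = +47.43500°, λ = +154.10639°
FT-07: φ = +47.00667°, λ = +152.92806°
Δφ = -0.4283°,  Δλ = -1.1783°
a = sin²(Δφ/2) + cos φ₁ cos φ₂ sin²(Δλ/2) = 0.000063
c = 2·arcsin(√a) = 0.015842 rad = 0.9077°
d = R·c = 6371 × 0.015842 = 100.9 km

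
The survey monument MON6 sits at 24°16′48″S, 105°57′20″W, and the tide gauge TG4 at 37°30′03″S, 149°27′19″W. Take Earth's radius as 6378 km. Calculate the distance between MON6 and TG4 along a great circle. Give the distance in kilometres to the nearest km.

4364 km

MON6: φ = -24.28000°, λ = -105.95556°
TG4: φ = -37.50083°, λ = -149.45528°
Δφ = -13.2208°,  Δλ = -43.4997°
a = sin²(Δφ/2) + cos φ₁ cos φ₂ sin²(Δλ/2) = 0.112551
c = 2·arcsin(√a) = 0.684244 rad = 39.2043°
d = R·c = 6378 × 0.684244 = 4364.1 km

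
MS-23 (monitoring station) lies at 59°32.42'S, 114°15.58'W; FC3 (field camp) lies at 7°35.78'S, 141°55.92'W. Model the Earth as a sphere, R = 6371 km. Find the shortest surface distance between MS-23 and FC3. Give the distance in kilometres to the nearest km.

6229 km

MS-23: φ = -59.54033°, λ = -114.25967°
FC3: φ = -7.59633°, λ = -141.93200°
Δφ = 51.9440°,  Δλ = -27.6723°
a = sin²(Δφ/2) + cos φ₁ cos φ₂ sin²(Δλ/2) = 0.220522
c = 2·arcsin(√a) = 0.977670 rad = 56.0163°
d = R·c = 6371 × 0.977670 = 6228.7 km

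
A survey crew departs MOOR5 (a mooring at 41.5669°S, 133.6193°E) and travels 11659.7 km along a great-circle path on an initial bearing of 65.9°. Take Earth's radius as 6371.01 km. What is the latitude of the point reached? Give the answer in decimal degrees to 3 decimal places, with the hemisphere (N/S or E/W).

27.738°N

δ = d/R = 11659.7/6371.01 = 1.830118 rad
φ₂ = arcsin(sin φ₁ cos δ + cos φ₁ sin δ cos θ)
   = arcsin(-0.66349·-0.25642 + 0.74818·0.96656·0.40833) = 27.73785°
λ₂ = λ₁ + atan2(sin θ sin δ cos φ₁, cos δ − sin φ₁ sin φ₂) = -140.91776°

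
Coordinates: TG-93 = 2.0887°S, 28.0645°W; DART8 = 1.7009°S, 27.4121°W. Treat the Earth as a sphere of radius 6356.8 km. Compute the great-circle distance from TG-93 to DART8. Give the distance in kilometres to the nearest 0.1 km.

Δφ = 0.3878°,  Δλ = 0.6524°
a = sin²(Δφ/2) + cos φ₁ cos φ₂ sin²(Δλ/2) = 0.000044
c = 2·arcsin(√a) = 0.013241 rad = 0.7586°
d = R·c = 6356.8 × 0.013241 = 84.2 km

84.2 km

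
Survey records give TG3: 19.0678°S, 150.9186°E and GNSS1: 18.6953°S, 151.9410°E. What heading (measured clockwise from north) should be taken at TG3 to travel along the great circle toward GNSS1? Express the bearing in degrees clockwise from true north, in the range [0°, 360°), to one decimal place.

Δλ = 1.0224°
y = sin Δλ · cos φ₂ = 0.016902
x = cos φ₁ sin φ₂ − sin φ₁ cos φ₂ cos Δλ = 0.006452
θ = atan2(y, x) = 69.1063° → 69.1063° (mod 360°)

69.1°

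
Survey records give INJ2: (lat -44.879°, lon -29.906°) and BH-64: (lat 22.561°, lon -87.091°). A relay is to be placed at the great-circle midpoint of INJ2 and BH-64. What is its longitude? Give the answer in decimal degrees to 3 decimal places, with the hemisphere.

Bx = cos φ₂ cos Δλ = 0.500455,  By = cos φ₂ sin Δλ = -0.776108
φₘ = atan2(sin φ₁ + sin φ₂, √((cos φ₁ + Bx)² + By²)) = -12.63041°
λₘ = λ₁ + atan2(By, cos φ₁ + Bx) = -62.60297°

62.603°W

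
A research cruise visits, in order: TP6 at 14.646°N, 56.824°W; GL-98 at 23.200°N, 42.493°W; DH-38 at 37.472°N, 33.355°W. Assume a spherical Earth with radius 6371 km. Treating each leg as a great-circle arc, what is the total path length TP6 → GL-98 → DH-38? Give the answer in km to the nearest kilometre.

TP6→GL-98: c = 0.279463 rad, d = 1780.46 km
GL-98→DH-38: c = 0.284228 rad, d = 1810.82 km
Total = 1780.46 + 1810.82 = 3591.27 km

3591 km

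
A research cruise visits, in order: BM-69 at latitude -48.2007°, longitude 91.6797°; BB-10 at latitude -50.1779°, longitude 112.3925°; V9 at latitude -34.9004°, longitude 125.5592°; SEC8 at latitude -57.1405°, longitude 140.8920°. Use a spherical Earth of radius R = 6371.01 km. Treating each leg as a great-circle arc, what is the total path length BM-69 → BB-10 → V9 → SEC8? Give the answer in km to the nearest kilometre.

BM-69→BB-10: c = 0.237983 rad, d = 1516.19 km
BB-10→V9: c = 0.314816 rad, d = 2005.69 km
V9→SEC8: c = 0.428074 rad, d = 2727.27 km
Total = 1516.19 + 2005.69 + 2727.27 = 6249.15 km

6249 km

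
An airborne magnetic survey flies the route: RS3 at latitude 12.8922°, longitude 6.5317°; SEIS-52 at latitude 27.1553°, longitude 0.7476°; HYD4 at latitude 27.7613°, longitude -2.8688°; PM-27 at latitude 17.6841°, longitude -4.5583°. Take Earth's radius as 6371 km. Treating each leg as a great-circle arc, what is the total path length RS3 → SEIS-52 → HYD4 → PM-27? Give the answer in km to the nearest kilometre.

3193 km

RS3→SEIS-52: c = 0.266271 rad, d = 1696.42 km
SEIS-52→HYD4: c = 0.056995 rad, d = 363.12 km
HYD4→PM-27: c = 0.177963 rad, d = 1133.80 km
Total = 1696.42 + 363.12 + 1133.80 = 3193.33 km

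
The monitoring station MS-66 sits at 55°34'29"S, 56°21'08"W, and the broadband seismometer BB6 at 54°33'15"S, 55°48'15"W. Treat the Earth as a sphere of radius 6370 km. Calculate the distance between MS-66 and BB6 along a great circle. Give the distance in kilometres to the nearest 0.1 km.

118.7 km

MS-66: φ = -55.57472°, λ = -56.35222°
BB6: φ = -54.55417°, λ = -55.80417°
Δφ = 1.0206°,  Δλ = 0.5481°
a = sin²(Δφ/2) + cos φ₁ cos φ₂ sin²(Δλ/2) = 0.000087
c = 2·arcsin(√a) = 0.018635 rad = 1.0677°
d = R·c = 6370 × 0.018635 = 118.7 km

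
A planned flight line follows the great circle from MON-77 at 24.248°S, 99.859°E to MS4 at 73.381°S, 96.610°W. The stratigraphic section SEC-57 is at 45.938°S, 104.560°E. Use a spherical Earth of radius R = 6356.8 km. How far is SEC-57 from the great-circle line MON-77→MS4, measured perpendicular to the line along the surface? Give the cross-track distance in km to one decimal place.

δ₁₃ = central angle MON-77→SEC-57 = 0.384292 rad  (haversine)
θ₁₃ = bearing MON-77→SEC-57 = 171.256°,  θ₁₂ = bearing MON-77→MS4 = 175.301°
dₓₜ = R·arcsin(sin δ₁₃ · sin(θ₁₃ − θ₁₂)) = 6356.8·arcsin(0.37490·sin(-4.045°)) = -168.125 km
|dₓₜ| = 168.125 km

168.1 km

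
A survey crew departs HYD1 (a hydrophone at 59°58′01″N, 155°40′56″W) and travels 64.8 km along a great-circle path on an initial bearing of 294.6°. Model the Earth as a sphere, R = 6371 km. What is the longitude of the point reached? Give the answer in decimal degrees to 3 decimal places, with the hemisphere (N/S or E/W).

156.749°W

HYD1: φ = +59.96694°, λ = -155.68222°
δ = d/R = 64.8/6371 = 0.010171 rad
φ₂ = arcsin(sin φ₁ cos δ + cos φ₁ sin δ cos θ)
   = arcsin(0.86574·0.99995 + 0.50050·0.01017·0.41628) = 60.20526°
λ₂ = λ₁ + atan2(sin θ sin δ cos φ₁, cos δ − sin φ₁ sin φ₂) = -156.74862°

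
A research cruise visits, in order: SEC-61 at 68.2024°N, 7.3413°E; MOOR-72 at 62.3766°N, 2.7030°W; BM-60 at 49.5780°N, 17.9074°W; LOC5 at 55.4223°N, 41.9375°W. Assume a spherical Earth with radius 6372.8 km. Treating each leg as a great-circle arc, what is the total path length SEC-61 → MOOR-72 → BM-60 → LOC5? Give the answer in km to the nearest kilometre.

4238 km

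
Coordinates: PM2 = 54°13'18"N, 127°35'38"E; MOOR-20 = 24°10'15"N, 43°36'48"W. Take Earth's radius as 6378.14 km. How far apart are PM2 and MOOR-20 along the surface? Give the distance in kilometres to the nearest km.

11270 km

PM2: φ = +54.22167°, λ = +127.59389°
MOOR-20: φ = +24.17083°, λ = -43.61333°
Δφ = -30.0508°,  Δλ = -171.2072°
a = sin²(Δφ/2) + cos φ₁ cos φ₂ sin²(Δλ/2) = 0.597469
c = 2·arcsin(√a) = 1.766990 rad = 101.2411°
d = R·c = 6378.14 × 1.766990 = 11270.1 km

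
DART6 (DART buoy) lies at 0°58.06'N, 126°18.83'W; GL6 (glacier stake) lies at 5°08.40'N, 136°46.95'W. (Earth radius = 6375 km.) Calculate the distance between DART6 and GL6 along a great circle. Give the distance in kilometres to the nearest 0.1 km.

1252.1 km

DART6: φ = +0.96767°, λ = -126.31383°
GL6: φ = +5.14000°, λ = -136.78250°
Δφ = 4.1723°,  Δλ = -10.4687°
a = sin²(Δφ/2) + cos φ₁ cos φ₂ sin²(Δλ/2) = 0.009613
c = 2·arcsin(√a) = 0.196410 rad = 11.2535°
d = R·c = 6375 × 0.196410 = 1252.1 km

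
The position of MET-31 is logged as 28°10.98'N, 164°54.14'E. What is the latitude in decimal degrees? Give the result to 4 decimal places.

28° + 10.98′/60 = 28 + 0.18300 = 28.1830°

28.1830°N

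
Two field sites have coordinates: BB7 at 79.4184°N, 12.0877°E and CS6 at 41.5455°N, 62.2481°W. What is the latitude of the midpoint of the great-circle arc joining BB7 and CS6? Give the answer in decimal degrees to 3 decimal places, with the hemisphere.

Bx = cos φ₂ cos Δλ = 0.202075,  By = cos φ₂ sin Δλ = -0.720633
φₘ = atan2(sin φ₁ + sin φ₂, √((cos φ₁ + Bx)² + By²)) = 63.59499°
λₘ = λ₁ + atan2(By, cos φ₁ + Bx) = -49.75489°

63.595°N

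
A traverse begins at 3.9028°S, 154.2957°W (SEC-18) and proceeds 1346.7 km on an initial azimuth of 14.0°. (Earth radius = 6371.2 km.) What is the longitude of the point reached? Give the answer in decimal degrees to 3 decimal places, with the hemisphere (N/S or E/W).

151.359°W

δ = d/R = 1346.7/6371.2 = 0.211373 rad
φ₂ = arcsin(sin φ₁ cos δ + cos φ₁ sin δ cos θ)
   = arcsin(-0.06806·0.97774 + 0.99768·0.20980·0.97030) = 7.84822°
λ₂ = λ₁ + atan2(sin θ sin δ cos φ₁, cos δ − sin φ₁ sin φ₂) = -151.35882°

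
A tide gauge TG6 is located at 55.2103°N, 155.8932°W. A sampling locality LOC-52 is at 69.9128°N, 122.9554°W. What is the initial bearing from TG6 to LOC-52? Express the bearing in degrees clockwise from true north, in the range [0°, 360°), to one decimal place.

32.0°

Δλ = 32.9378°
y = sin Δλ · cos φ₂ = 0.186743
x = cos φ₁ sin φ₂ − sin φ₁ cos φ₂ cos Δλ = 0.299138
θ = atan2(y, x) = 31.9754° → 31.9754° (mod 360°)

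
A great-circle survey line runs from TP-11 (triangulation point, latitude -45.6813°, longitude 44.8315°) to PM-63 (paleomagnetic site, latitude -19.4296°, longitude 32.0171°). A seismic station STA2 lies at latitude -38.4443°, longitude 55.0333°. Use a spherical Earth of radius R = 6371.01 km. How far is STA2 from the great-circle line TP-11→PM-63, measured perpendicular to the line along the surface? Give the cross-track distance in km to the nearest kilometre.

1128 km

δ₁₃ = central angle TP-11→STA2 = 0.182558 rad  (haversine)
θ₁₃ = bearing TP-11→STA2 = 49.827°,  θ₁₂ = bearing TP-11→PM-63 = 333.823°
dₓₜ = R·arcsin(sin δ₁₃ · sin(θ₁₃ − θ₁₂)) = 6371.01·arcsin(0.18155·sin(-283.996°)) = 1128.179 km
|dₓₜ| = 1128.179 km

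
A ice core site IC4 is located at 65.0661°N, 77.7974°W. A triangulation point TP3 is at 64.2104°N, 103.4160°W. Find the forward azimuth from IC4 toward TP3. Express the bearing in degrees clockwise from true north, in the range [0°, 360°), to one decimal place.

Δλ = -25.6186°
y = sin Δλ · cos φ₂ = -0.188114
x = cos φ₁ sin φ₂ − sin φ₁ cos φ₂ cos Δλ = 0.023850
θ = atan2(y, x) = -82.7744° → 277.2256° (mod 360°)

277.2°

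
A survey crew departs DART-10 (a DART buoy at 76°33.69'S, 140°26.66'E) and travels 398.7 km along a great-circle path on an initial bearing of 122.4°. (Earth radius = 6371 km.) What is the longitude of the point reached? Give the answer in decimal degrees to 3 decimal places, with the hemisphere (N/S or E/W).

155.280°E

DART-10: φ = -76.56150°, λ = +140.44433°
δ = d/R = 398.7/6371 = 0.062580 rad
φ₂ = arcsin(sin φ₁ cos δ + cos φ₁ sin δ cos θ)
   = arcsin(-0.97262·0.99804 + 0.23240·0.06254·-0.53583) = -78.09858°
λ₂ = λ₁ + atan2(sin θ sin δ cos φ₁, cos δ − sin φ₁ sin φ₂) = 155.27990°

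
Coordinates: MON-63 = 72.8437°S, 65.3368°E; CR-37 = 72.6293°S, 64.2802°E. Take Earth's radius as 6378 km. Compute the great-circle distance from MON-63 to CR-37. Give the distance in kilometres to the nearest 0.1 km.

42.3 km

Δφ = 0.2144°,  Δλ = -1.0566°
a = sin²(Δφ/2) + cos φ₁ cos φ₂ sin²(Δλ/2) = 0.000011
c = 2·arcsin(√a) = 0.006630 rad = 0.3798°
d = R·c = 6378 × 0.006630 = 42.3 km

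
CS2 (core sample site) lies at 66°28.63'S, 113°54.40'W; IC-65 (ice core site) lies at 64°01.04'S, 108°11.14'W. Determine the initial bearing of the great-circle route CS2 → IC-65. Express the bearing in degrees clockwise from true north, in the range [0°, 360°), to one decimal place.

46.9°

CS2: φ = -66.47717°, λ = -113.90667°
IC-65: φ = -64.01733°, λ = -108.18567°
Δλ = 5.7210°
y = sin Δλ · cos φ₂ = 0.043672
x = cos φ₁ sin φ₂ − sin φ₁ cos φ₂ cos Δλ = 0.040918
θ = atan2(y, x) = 46.8644° → 46.8644° (mod 360°)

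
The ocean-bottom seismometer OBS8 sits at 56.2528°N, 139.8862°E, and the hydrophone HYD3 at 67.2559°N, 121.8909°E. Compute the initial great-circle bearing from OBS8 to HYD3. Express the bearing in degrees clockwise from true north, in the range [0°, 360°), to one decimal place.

Δλ = -17.9953°
y = sin Δλ · cos φ₂ = -0.119441
x = cos φ₁ sin φ₂ − sin φ₁ cos φ₂ cos Δλ = 0.206588
θ = atan2(y, x) = -30.0348° → 329.9652° (mod 360°)

330.0°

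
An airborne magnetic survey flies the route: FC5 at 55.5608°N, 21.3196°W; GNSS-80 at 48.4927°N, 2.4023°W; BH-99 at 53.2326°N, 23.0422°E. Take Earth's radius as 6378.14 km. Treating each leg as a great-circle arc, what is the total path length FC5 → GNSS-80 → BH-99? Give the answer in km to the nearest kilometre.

3361 km

FC5→GNSS-80: c = 0.236528 rad, d = 1508.61 km
GNSS-80→BH-99: c = 0.290493 rad, d = 1852.80 km
Total = 1508.61 + 1852.80 = 3361.41 km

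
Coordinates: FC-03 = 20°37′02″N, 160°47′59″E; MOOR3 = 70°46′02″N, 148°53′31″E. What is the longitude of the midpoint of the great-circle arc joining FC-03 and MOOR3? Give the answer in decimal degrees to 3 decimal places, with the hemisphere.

157.708°E

FC-03: φ = +20.61722°, λ = +160.79972°
MOOR3: φ = +70.76722°, λ = +148.89194°
Bx = cos φ₂ cos Δλ = 0.322318,  By = cos φ₂ sin Δλ = -0.067969
φₘ = atan2(sin φ₁ + sin φ₂, √((cos φ₁ + Bx)² + By²)) = 45.81138°
λₘ = λ₁ + atan2(By, cos φ₁ + Bx) = 157.70775°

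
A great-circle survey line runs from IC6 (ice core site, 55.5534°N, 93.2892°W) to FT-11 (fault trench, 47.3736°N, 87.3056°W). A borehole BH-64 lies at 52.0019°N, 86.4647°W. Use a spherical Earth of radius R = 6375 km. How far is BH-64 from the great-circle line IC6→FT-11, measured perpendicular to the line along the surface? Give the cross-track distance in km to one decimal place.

247.8 km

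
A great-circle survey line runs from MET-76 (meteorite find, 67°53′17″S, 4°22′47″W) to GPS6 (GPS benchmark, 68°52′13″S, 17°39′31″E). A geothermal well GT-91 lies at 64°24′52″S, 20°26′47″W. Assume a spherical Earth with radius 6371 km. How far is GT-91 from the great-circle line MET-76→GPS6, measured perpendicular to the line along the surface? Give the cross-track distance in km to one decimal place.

50.3 km

MET-76: φ = -67.88806°, λ = -4.37972°
GPS6: φ = -68.87028°, λ = +17.65861°
GT-91: φ = -64.41444°, λ = -20.44639°
δ₁₃ = central angle MET-76→GT-91 = 0.128046 rad  (haversine)
θ₁₃ = bearing MET-76→GT-91 = 290.615°,  θ₁₂ = bearing MET-76→GPS6 = 107.074°
dₓₜ = R·arcsin(sin δ₁₃ · sin(θ₁₃ − θ₁₂)) = 6371·arcsin(0.12770·sin(183.542°)) = -50.259 km
|dₓₜ| = 50.259 km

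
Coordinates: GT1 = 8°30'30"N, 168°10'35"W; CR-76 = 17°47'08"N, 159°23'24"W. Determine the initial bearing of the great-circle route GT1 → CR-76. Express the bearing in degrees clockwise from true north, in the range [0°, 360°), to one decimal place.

41.8°

GT1: φ = +8.50833°, λ = -168.17639°
CR-76: φ = +17.78556°, λ = -159.39000°
Δλ = 8.7864°
y = sin Δλ · cos φ₂ = 0.145451
x = cos φ₁ sin φ₂ − sin φ₁ cos φ₂ cos Δλ = 0.162865
θ = atan2(y, x) = 41.7673° → 41.7673° (mod 360°)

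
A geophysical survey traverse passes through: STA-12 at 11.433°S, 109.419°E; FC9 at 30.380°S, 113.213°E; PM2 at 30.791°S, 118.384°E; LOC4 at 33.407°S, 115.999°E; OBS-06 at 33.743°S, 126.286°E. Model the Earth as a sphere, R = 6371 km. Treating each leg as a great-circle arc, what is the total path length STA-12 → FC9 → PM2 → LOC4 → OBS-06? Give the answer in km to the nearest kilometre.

STA-12→FC9: c = 0.336348 rad, d = 2142.87 km
FC9→PM2: c = 0.078018 rad, d = 497.05 km
PM2→LOC4: c = 0.057685 rad, d = 367.51 km
LOC4→OBS-06: c = 0.149641 rad, d = 953.36 km
Total = 2142.87 + 497.05 + 367.51 + 953.36 = 3960.80 km

3961 km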